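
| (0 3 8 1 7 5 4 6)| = 8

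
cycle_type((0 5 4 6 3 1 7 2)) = 8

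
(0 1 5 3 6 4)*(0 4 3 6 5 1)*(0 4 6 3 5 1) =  (0 4 6 5 3 1)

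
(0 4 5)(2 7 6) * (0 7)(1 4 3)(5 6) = (0 3 1 4 6 2)(5 7)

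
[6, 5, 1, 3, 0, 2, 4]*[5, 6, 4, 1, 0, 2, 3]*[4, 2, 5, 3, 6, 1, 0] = [3, 5, 0, 2, 1, 6, 4]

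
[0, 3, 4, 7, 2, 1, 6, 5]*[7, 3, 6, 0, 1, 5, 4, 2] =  [7, 0, 1, 2, 6, 3, 4, 5]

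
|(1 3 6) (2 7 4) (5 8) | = 6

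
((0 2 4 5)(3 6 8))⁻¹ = (0 5 4 2)(3 8 6)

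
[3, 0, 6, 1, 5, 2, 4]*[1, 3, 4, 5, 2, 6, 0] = [5, 1, 0, 3, 6, 4, 2]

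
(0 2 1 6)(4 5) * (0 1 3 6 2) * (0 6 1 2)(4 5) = (0 6 2 3 1)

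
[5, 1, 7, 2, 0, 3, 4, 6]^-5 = [3, 1, 6, 7, 5, 2, 0, 4]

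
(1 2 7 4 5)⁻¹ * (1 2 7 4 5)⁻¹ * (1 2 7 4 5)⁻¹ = (1 7 5 2 4)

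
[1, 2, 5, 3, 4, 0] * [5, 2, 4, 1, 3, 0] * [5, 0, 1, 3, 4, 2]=[1, 4, 5, 0, 3, 2]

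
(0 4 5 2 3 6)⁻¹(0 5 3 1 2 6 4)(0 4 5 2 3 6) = (0 5 4 2 6 1 3)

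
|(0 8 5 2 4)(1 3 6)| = 15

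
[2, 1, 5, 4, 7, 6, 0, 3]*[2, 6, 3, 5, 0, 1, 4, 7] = [3, 6, 1, 0, 7, 4, 2, 5]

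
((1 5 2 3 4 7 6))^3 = (1 3 6 2 7 5 4)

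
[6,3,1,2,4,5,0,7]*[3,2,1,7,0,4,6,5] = [6,7,2,1,0,4,3,5]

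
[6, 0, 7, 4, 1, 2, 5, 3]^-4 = [7, 2, 1, 6, 5, 4, 3, 0]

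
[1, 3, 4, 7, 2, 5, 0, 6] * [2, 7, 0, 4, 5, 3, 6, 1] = [7, 4, 5, 1, 0, 3, 2, 6]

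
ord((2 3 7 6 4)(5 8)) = 10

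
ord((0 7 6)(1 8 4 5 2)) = 15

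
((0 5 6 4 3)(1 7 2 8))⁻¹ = (0 3 4 6 5)(1 8 2 7)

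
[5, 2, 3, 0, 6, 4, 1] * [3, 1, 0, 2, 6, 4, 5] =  [4, 0, 2, 3, 5, 6, 1]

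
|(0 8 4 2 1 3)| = 6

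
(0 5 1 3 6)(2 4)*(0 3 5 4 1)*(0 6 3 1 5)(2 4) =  (0 2 5 6 1)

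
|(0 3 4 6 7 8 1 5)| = 8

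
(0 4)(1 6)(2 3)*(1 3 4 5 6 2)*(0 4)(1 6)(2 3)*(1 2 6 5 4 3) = (0 4 3 5 2)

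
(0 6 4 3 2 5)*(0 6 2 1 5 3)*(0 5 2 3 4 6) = (0 3 1 2 4 5)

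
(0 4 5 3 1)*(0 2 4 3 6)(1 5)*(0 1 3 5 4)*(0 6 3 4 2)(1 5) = (0 1)(2 6 5 3)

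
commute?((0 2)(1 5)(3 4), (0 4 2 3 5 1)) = no:(0 2)(1 5)(3 4)*(0 4 2 3 5 1) = (0 3 2 4 5), (0 4 2 3 5 1)*(0 2)(1 5)(3 4) = (0 3 1 2 4)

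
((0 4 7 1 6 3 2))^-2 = (0 3 1 4 2 6 7)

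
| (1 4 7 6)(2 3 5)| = 12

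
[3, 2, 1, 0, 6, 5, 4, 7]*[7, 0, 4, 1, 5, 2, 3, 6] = [1, 4, 0, 7, 3, 2, 5, 6]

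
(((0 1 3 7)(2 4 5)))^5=(0 1 3 7)(2 5 4)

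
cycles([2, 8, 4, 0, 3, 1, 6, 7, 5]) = (0 2 4 3)(1 8 5)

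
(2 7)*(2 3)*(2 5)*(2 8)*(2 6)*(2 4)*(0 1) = (0 1) (2 7 3 5 8 6 4) 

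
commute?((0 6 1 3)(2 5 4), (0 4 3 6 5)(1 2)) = no:(0 6 1 3)(2 5 4) * (0 4 3 6 5)(1 2) = (0 5 3 4 1 6 2), (0 4 3 6 5)(1 2) * (0 6 1 3)(2 5 4) = (0 2 3 1 5 6 4)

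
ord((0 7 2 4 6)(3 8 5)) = 15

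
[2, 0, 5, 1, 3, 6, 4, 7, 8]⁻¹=[1, 3, 0, 4, 6, 2, 5, 7, 8]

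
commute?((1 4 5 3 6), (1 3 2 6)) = no:(1 4 5 3 6) * (1 3 2 6) = (1 4 5 2 6 3), (1 3 2 6) * (1 4 5 3 6) = (1 6 4 5 3 2)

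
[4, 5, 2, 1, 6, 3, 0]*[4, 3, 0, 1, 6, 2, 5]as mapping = [0→6, 1→2, 2→0, 3→3, 4→5, 5→1, 6→4]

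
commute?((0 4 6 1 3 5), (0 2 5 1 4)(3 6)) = no:(0 4 6 1 3 5)*(0 2 5 1 4)(3 6) = (1 6 4 3)(2 5), (0 2 5 1 4)(3 6)*(0 4 6 1 3 5) = (0 2)(1 6 5 3)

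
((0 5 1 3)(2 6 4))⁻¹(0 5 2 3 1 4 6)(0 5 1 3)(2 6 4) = (0 3 2 4 5 1 6)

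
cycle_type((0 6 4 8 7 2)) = 6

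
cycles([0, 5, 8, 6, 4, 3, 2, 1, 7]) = (1 5 3 6 2 8 7)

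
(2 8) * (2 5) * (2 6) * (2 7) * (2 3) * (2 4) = (2 8 5 6 7 3 4)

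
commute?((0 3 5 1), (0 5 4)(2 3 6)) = no:(0 3 5 1) * (0 5 4)(2 3 6) = (0 6 2 3 4)(1 5), (0 5 4)(2 3 6) * (0 3 5 1) = (0 1)(2 5 4 3 6)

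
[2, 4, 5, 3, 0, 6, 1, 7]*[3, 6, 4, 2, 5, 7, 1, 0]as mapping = [0→4, 1→5, 2→7, 3→2, 4→3, 5→1, 6→6, 7→0]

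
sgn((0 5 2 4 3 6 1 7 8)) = 1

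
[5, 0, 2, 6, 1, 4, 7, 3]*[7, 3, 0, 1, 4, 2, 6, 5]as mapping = [0→2, 1→7, 2→0, 3→6, 4→3, 5→4, 6→5, 7→1]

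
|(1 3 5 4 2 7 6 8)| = 8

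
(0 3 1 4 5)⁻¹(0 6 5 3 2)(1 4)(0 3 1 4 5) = (0 1 2 3 6)(4 5)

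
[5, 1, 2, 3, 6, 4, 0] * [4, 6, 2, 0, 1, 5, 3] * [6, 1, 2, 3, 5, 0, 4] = [0, 4, 2, 6, 3, 1, 5]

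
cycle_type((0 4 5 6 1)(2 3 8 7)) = 4.5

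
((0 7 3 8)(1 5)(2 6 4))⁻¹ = (0 8 3 7)(1 5)(2 4 6)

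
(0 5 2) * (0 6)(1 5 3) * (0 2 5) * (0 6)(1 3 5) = (0 5 1 6 2)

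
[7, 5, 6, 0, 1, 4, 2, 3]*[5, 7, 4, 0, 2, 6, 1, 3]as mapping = [0→3, 1→6, 2→1, 3→5, 4→7, 5→2, 6→4, 7→0]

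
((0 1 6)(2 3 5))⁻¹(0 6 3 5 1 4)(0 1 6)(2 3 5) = (0 5 2 6 4 1)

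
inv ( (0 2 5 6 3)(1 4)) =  (0 3 6 5 2)(1 4)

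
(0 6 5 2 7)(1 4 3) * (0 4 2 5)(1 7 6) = (0 1 2 6)(3 7 4)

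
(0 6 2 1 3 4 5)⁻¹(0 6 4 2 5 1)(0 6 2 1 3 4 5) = (0 3 6 2 5 1)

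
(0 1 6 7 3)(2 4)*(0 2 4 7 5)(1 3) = (0 3 2 7 1 6 5)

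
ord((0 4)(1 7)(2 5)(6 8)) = 2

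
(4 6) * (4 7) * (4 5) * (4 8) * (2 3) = (2 3)(4 6 7 5 8)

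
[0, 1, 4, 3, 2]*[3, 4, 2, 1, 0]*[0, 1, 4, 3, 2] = [3, 2, 0, 1, 4]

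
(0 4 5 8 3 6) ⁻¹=(0 6 3 8 5 4) 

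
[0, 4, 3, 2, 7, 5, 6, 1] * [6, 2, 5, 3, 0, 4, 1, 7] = [6, 0, 3, 5, 7, 4, 1, 2]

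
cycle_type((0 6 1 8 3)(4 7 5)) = 3.5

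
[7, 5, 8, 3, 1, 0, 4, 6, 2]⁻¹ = [5, 4, 8, 3, 6, 1, 7, 0, 2]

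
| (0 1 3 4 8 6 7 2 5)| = 9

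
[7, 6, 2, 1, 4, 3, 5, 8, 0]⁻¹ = [8, 3, 2, 5, 4, 6, 1, 0, 7]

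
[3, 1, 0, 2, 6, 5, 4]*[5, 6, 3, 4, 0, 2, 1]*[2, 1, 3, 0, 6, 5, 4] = [6, 4, 5, 0, 1, 3, 2]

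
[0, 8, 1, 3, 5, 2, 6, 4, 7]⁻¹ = [0, 2, 5, 3, 7, 4, 6, 8, 1]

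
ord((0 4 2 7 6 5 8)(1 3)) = 14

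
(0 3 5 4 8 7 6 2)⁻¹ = (0 2 6 7 8 4 5 3)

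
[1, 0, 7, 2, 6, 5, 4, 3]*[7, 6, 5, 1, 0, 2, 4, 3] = [6, 7, 3, 5, 4, 2, 0, 1]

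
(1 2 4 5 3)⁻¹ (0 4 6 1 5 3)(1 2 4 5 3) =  (0 5 6 2 3 1)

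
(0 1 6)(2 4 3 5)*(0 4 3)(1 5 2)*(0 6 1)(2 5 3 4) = (0 3 5)(2 4 6)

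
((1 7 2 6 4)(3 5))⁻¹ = (1 4 6 2 7)(3 5)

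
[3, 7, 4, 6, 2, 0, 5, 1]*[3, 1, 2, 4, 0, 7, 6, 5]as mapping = [0→4, 1→5, 2→0, 3→6, 4→2, 5→3, 6→7, 7→1]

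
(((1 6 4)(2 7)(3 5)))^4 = (1 6 4)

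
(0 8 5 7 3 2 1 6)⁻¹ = (0 6 1 2 3 7 5 8)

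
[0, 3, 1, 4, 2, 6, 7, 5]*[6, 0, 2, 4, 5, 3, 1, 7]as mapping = [0→6, 1→4, 2→0, 3→5, 4→2, 5→1, 6→7, 7→3]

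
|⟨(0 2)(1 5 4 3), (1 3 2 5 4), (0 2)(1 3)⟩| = 360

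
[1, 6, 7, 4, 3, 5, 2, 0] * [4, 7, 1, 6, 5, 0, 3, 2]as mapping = [0→7, 1→3, 2→2, 3→5, 4→6, 5→0, 6→1, 7→4]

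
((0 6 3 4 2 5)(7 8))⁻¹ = (0 5 2 4 3 6)(7 8)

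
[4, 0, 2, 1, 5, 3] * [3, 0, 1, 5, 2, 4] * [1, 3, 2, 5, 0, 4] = [2, 5, 3, 1, 0, 4]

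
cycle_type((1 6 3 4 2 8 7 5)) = 8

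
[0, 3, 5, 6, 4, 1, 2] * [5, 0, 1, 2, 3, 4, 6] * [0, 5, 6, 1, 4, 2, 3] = [2, 6, 4, 3, 1, 0, 5]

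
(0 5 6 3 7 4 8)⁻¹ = (0 8 4 7 3 6 5)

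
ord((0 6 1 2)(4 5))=4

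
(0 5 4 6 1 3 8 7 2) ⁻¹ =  (0 2 7 8 3 1 6 4 5) 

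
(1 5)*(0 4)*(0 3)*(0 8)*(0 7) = (0 4 3 8 7)(1 5)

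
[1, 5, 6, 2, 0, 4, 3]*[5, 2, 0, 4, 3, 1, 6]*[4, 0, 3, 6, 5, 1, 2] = [3, 0, 2, 4, 1, 6, 5]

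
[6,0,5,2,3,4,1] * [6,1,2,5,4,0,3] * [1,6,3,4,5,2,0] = [4,0,1,3,2,5,6]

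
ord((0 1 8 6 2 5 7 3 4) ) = 9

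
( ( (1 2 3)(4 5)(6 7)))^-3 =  (4 5)(6 7)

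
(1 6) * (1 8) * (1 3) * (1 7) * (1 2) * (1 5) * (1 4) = (1 6 8 3 7 2 5 4)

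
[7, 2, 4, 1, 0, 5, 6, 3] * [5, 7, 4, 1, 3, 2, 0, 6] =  [6, 4, 3, 7, 5, 2, 0, 1]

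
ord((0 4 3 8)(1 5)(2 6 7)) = 12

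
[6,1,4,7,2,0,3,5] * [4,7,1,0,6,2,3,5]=[3,7,6,5,1,4,0,2]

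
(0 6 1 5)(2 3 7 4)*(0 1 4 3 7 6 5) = (0 5 1)(2 7 3 6 4)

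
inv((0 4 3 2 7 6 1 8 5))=(0 5 8 1 6 7 2 3 4)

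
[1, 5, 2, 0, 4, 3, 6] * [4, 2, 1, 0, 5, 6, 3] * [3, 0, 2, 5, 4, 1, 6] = [2, 6, 0, 4, 1, 3, 5]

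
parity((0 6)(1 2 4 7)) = even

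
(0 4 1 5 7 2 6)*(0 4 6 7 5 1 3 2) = (0 6 4 3 2 7)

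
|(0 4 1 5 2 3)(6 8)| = 6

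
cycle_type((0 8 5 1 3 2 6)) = 7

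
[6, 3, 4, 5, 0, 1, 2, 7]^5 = [6, 5, 4, 1, 0, 3, 2, 7]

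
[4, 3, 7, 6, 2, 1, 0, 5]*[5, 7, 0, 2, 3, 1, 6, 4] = [3, 2, 4, 6, 0, 7, 5, 1]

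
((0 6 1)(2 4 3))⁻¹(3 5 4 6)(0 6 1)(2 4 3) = (1 2 5 3)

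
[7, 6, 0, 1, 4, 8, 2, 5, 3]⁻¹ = [2, 3, 6, 8, 4, 7, 1, 0, 5]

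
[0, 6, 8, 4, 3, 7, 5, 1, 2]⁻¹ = [0, 7, 8, 4, 3, 6, 1, 5, 2]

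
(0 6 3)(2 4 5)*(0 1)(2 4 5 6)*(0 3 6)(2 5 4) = (0 5 2 4)(1 3)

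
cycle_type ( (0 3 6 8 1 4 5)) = 7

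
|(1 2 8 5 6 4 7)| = 7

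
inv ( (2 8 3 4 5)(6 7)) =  (2 5 4 3 8)(6 7)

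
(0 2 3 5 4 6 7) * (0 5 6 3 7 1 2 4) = (0 4 3 6 1 2 7 5)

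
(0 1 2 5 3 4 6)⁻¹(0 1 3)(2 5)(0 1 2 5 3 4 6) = (1 2 4)(3 5)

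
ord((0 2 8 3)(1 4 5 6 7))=20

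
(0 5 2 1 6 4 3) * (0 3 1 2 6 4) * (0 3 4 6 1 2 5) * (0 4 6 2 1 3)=(0 4 1 2 5 3 6)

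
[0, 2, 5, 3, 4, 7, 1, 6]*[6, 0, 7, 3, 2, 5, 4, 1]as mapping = [0→6, 1→7, 2→5, 3→3, 4→2, 5→1, 6→0, 7→4]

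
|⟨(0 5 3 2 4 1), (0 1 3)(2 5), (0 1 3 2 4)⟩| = 720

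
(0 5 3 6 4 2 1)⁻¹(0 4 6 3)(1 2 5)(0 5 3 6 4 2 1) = (0 1 3)(2 4 6 5)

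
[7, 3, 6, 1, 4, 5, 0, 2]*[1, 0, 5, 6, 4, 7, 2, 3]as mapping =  [0→3, 1→6, 2→2, 3→0, 4→4, 5→7, 6→1, 7→5]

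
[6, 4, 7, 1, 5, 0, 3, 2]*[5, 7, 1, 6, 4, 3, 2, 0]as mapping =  [0→2, 1→4, 2→0, 3→7, 4→3, 5→5, 6→6, 7→1]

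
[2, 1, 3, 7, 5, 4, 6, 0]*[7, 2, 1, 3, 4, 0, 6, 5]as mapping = [0→1, 1→2, 2→3, 3→5, 4→0, 5→4, 6→6, 7→7]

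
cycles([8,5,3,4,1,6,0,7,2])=(0 8 2 3 4 1 5 6)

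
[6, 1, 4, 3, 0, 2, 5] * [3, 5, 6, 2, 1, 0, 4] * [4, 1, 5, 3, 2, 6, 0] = [2, 6, 1, 5, 3, 0, 4]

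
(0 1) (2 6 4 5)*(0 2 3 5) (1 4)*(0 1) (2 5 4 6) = (0 6) (1 5 3 4) 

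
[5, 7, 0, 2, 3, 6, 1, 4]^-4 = [7, 2, 1, 6, 5, 4, 3, 0]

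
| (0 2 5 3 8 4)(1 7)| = 6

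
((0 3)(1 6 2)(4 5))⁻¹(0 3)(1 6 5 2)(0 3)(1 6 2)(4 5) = (0 3)(1 6 2 4)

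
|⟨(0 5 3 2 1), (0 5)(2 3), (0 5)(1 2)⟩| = 60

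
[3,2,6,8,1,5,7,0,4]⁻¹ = [7,4,1,0,8,5,2,6,3]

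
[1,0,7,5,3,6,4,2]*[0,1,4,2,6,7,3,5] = [1,0,5,7,2,3,6,4]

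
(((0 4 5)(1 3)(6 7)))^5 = (0 5 4)(1 3)(6 7)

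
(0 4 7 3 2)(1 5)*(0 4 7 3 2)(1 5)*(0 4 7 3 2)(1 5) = (0 3 4 2 7)(1 5)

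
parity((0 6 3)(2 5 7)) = even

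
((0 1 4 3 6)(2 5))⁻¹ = (0 6 3 4 1)(2 5)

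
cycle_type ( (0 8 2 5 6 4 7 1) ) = 8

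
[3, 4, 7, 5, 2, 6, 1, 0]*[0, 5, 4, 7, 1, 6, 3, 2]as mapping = [0→7, 1→1, 2→2, 3→6, 4→4, 5→3, 6→5, 7→0]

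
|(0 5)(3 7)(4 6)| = 2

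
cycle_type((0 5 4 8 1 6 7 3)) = 8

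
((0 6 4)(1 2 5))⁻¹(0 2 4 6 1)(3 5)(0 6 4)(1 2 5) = (0 4 2 6 5)(1 3)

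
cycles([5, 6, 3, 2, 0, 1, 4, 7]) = (0 5 1 6 4)(2 3)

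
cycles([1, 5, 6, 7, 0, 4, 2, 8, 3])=(0 1 5 4)(2 6)(3 7 8)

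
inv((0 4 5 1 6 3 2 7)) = (0 7 2 3 6 1 5 4)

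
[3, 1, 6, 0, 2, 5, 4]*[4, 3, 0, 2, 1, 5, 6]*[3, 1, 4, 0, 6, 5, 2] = [4, 0, 2, 6, 3, 5, 1]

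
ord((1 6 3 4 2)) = 5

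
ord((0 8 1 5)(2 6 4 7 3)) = 20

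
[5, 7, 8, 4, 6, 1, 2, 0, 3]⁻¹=[7, 5, 6, 8, 3, 0, 4, 1, 2]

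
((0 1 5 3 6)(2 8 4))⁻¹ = (0 6 3 5 1)(2 4 8)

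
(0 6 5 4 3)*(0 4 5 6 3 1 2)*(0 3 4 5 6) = (0 4 1 2 3 5 6)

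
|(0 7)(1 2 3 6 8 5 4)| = 14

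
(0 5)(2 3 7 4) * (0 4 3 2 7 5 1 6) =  (0 1 6)(3 5 4 7)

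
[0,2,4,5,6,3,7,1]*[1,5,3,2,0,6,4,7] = [1,3,0,6,4,2,7,5]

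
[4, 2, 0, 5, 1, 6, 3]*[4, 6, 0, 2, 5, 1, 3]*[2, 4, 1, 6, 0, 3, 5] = [3, 2, 0, 4, 5, 6, 1]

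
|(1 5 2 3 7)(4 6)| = 10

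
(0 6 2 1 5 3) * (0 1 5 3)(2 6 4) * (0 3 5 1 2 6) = (0 4 6)(1 5 3 2)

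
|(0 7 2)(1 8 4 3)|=12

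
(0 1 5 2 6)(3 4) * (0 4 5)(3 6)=(0 1)(2 3 5)(4 6)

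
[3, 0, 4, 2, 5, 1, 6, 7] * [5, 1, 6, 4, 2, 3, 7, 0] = [4, 5, 2, 6, 3, 1, 7, 0]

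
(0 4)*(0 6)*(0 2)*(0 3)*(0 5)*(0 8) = (0 4 6 2 3 5 8)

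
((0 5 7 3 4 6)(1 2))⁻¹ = (0 6 4 3 7 5)(1 2)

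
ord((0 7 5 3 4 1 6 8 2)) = 9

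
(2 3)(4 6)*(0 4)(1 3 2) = (0 4 6)(1 3)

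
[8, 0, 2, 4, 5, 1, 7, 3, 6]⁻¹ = [1, 5, 2, 7, 3, 4, 8, 6, 0]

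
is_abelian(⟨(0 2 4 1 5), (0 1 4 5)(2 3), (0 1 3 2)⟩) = no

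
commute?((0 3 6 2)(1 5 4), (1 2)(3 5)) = no:(0 3 6 2)(1 5 4) * (1 2)(3 5) = (0 5 4 2)(1 3 6), (1 2)(3 5) * (0 3 6 2)(1 5 4) = (0 3 4 1)(2 5 6)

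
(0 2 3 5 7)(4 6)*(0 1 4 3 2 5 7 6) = (0 5 6 3 7 1 4)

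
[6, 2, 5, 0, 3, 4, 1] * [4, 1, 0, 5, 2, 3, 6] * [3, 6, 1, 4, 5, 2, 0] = [0, 3, 4, 5, 2, 1, 6] 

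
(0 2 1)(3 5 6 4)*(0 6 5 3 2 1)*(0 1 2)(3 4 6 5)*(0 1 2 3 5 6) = (0 3 4 1 6)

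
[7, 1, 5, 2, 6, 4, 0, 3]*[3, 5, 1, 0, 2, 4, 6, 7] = [7, 5, 4, 1, 6, 2, 3, 0]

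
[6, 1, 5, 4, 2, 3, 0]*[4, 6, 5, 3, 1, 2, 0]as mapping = [0→0, 1→6, 2→2, 3→1, 4→5, 5→3, 6→4]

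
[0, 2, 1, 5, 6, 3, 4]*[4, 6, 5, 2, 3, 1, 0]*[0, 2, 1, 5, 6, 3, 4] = [6, 3, 4, 2, 0, 1, 5]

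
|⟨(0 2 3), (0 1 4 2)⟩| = 120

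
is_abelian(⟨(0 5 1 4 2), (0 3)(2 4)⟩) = no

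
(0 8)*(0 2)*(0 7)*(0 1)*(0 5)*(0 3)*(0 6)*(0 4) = (0 8 2 7 1 5 3 6 4)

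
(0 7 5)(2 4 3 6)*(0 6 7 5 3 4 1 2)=(0 5 6)(1 2)(3 7)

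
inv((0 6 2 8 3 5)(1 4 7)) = (0 5 3 8 2 6)(1 7 4)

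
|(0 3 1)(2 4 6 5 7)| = 15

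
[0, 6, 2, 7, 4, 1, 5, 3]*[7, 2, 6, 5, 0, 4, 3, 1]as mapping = [0→7, 1→3, 2→6, 3→1, 4→0, 5→2, 6→4, 7→5]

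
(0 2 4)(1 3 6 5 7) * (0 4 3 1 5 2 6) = (0 6 2 3)(5 7)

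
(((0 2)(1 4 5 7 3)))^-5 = (0 2)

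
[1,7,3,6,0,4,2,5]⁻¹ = [4,0,6,2,5,7,3,1]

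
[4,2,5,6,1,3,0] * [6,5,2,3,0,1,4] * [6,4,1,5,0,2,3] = [6,1,4,0,2,5,3]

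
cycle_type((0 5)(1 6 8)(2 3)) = 2^2.3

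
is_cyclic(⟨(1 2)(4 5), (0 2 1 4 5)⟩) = no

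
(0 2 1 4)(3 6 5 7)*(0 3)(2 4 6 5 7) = (0 4 3 5 2 1 6 7)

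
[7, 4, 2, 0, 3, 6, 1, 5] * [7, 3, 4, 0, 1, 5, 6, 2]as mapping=[0→2, 1→1, 2→4, 3→7, 4→0, 5→6, 6→3, 7→5]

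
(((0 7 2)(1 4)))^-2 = (0 7 2)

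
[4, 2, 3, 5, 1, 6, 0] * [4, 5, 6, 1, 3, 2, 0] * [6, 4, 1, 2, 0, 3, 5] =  [2, 5, 4, 1, 3, 6, 0]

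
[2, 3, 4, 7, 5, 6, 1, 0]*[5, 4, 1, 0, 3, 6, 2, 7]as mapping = [0→1, 1→0, 2→3, 3→7, 4→6, 5→2, 6→4, 7→5]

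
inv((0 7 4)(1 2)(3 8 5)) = (0 4 7)(1 2)(3 5 8)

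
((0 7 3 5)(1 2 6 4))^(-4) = ()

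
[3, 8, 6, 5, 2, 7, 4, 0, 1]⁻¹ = [7, 8, 4, 0, 6, 3, 2, 5, 1]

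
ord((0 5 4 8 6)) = 5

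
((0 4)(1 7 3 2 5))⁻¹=(0 4)(1 5 2 3 7)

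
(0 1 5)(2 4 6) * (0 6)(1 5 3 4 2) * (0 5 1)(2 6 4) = (0 1 3 2 6)(4 5)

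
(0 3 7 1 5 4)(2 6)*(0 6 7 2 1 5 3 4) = (0 4 6 1 3 2 7 5)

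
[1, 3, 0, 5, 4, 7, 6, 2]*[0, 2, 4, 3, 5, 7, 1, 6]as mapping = [0→2, 1→3, 2→0, 3→7, 4→5, 5→6, 6→1, 7→4]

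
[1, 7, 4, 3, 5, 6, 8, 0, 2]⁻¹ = [7, 0, 8, 3, 2, 4, 5, 1, 6]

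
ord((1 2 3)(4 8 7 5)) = 12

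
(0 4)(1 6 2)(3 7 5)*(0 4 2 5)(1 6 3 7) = (0 2 6 5 7)(1 3)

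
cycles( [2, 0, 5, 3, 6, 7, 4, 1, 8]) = (0 2 5 7 1)(4 6)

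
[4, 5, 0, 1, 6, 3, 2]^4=[0, 5, 2, 1, 4, 3, 6]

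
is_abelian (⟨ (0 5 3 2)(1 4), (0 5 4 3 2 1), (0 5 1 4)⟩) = no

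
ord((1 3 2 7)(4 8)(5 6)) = 4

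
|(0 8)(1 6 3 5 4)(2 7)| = 10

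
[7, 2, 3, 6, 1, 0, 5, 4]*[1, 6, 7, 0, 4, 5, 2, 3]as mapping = [0→3, 1→7, 2→0, 3→2, 4→6, 5→1, 6→5, 7→4]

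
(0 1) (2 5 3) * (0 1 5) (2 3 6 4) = (0 5 6 4 2) 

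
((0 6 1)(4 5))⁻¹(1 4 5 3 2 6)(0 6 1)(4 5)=(0 5 4 3 2 1)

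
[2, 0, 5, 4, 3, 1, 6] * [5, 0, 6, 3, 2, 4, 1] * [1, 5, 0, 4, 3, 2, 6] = [6, 2, 3, 0, 4, 1, 5]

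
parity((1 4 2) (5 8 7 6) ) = odd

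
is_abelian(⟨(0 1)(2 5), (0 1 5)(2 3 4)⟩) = no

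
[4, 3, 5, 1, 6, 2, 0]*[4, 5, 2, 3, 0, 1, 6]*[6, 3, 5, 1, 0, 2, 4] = [6, 1, 3, 2, 4, 5, 0]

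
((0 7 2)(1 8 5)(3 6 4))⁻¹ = (0 2 7)(1 5 8)(3 4 6)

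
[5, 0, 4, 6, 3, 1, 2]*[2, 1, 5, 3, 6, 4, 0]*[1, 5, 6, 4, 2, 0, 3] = [2, 6, 3, 1, 4, 5, 0]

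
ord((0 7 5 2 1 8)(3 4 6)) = 6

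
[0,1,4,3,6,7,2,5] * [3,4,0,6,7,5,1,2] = [3,4,7,6,1,2,0,5]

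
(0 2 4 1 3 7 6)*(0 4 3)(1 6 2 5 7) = (0 5 7 2 3 1)(4 6)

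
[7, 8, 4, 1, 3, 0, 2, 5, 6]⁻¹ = [5, 3, 6, 4, 2, 7, 8, 0, 1]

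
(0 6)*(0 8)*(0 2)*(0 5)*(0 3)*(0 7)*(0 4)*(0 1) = (0 6 8 2 5 3 7 4 1)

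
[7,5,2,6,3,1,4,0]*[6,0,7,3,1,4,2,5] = [5,4,7,2,3,0,1,6]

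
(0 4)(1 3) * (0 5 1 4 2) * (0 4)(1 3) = (0 2 4 5 3)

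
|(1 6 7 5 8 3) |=6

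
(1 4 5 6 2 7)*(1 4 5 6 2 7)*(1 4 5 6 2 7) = (1 6)(2 4)(5 7)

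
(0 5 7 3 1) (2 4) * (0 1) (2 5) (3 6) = (0 2 4 5 7 6 3) 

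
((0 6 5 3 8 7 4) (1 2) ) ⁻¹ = (0 4 7 8 3 5 6) (1 2) 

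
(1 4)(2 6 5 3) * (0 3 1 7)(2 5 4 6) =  (0 3 5 1 6 4 7)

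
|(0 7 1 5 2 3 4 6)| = 8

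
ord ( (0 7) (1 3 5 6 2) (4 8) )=10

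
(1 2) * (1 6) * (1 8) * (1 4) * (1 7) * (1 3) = (1 2 6 8 4 7 3)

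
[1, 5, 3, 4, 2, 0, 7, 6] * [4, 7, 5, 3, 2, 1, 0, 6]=[7, 1, 3, 2, 5, 4, 6, 0]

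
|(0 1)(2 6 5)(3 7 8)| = 6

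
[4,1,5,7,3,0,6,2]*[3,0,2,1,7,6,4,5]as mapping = [0→7,1→0,2→6,3→5,4→1,5→3,6→4,7→2]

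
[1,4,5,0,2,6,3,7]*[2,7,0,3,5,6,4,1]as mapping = [0→7,1→5,2→6,3→2,4→0,5→4,6→3,7→1]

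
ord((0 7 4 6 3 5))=6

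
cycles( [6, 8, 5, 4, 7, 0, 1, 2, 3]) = (0 6 1 8 3 4 7 2 5)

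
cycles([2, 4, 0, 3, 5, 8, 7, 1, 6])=(0 2)(1 4 5 8 6 7)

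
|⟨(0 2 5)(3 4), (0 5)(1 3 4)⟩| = 36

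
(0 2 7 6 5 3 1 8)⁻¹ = (0 8 1 3 5 6 7 2)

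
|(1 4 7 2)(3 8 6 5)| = 4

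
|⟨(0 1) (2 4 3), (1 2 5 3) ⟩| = 720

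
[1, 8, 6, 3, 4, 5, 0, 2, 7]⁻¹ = [6, 0, 7, 3, 4, 5, 2, 8, 1]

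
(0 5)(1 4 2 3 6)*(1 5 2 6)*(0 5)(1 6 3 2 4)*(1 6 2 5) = (0 4 3 2 5 1 6)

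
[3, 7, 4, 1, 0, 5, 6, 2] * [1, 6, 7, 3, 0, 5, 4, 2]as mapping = [0→3, 1→2, 2→0, 3→6, 4→1, 5→5, 6→4, 7→7]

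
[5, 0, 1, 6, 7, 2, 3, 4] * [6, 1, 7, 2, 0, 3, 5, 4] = [3, 6, 1, 5, 4, 7, 2, 0]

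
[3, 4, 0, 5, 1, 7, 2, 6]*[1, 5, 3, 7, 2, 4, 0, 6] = [7, 2, 1, 4, 5, 6, 3, 0]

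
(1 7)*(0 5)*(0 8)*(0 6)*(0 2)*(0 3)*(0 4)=(0 5 8 6 2 3 4)(1 7)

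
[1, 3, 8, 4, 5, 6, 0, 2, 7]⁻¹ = [6, 0, 7, 1, 3, 4, 5, 8, 2]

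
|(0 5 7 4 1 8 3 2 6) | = 9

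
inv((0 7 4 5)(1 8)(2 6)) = (0 5 4 7)(1 8)(2 6)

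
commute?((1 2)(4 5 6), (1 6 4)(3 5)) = no:(1 2)(4 5 6)*(1 6 4)(3 5) = (1 2 6)(3 5 4), (1 6 4)(3 5)*(1 2)(4 5 6) = (1 4 2)(3 6 5)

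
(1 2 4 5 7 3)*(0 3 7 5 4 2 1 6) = (0 3 6)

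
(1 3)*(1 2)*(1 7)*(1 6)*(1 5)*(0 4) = (0 4)(1 3 2 7 6 5)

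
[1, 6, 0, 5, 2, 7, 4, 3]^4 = [2, 0, 4, 5, 6, 7, 1, 3]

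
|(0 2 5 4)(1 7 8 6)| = 4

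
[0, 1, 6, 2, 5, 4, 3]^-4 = [0, 1, 3, 6, 4, 5, 2]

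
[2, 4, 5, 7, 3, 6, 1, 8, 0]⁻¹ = [8, 6, 0, 4, 1, 2, 5, 3, 7]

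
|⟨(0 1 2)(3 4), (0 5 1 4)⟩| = 720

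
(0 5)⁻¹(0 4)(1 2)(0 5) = (1 2)(4 5)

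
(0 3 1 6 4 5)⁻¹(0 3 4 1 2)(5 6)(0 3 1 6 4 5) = (0 4)(1 5 6 2 3)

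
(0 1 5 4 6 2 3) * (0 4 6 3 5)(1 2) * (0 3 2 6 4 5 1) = (0 6)(1 3 5 4 2)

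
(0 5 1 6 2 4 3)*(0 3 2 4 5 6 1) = (0 6 4 2 5)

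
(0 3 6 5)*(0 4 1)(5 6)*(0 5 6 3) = (1 5 4)(3 6)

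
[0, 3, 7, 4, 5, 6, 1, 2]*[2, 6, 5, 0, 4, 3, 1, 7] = [2, 0, 7, 4, 3, 1, 6, 5]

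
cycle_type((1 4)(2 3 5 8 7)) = 2.5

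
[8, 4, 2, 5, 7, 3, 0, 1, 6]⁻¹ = [6, 7, 2, 5, 1, 3, 8, 4, 0]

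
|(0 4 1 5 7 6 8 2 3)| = 9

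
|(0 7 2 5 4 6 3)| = 7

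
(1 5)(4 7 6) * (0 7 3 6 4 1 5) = (0 7 4 3 6 1)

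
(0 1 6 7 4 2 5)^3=(0 7 5 6 2 1 4)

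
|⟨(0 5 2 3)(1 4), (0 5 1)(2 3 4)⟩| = 24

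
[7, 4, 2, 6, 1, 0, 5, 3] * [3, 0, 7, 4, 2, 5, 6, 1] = [1, 2, 7, 6, 0, 3, 5, 4]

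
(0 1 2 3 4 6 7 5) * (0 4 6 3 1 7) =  (0 7 5 4 3 6)(1 2)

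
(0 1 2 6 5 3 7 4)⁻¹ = (0 4 7 3 5 6 2 1)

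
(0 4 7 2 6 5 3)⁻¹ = (0 3 5 6 2 7 4)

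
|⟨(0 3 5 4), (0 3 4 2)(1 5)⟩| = 720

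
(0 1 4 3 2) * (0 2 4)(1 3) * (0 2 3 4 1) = (0 4)(1 2 3)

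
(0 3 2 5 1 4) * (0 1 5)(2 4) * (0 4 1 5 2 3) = (1 3)(2 4 5)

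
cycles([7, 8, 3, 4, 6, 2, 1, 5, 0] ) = (0 7 5 2 3 4 6 1 8)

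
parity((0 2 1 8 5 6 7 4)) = odd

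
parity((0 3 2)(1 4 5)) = even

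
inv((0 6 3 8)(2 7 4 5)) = (0 8 3 6)(2 5 4 7)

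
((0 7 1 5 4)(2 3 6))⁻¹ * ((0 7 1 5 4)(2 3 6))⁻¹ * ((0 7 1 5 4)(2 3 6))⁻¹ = (0 1 4 7 5)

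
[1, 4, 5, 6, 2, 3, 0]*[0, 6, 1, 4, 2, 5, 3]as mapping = [0→6, 1→2, 2→5, 3→3, 4→1, 5→4, 6→0]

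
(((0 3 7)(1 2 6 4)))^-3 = (1 2 6 4)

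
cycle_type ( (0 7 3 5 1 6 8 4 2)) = 9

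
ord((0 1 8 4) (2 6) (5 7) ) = 4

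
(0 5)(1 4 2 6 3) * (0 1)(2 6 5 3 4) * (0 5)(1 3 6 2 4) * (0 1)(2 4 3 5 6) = (0 2 1 3 6)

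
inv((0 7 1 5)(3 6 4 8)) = (0 5 1 7)(3 8 4 6)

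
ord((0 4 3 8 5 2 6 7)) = 8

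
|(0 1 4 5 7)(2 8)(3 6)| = 10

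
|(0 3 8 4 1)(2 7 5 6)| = 20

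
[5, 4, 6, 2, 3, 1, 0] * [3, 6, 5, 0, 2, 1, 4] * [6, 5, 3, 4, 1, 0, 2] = [5, 3, 1, 0, 6, 2, 4]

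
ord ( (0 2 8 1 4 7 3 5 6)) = 9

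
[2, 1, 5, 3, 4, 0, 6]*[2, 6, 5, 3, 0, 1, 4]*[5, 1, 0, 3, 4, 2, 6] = [2, 6, 1, 3, 5, 0, 4]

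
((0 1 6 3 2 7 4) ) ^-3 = (0 2 1 7 6 4 3) 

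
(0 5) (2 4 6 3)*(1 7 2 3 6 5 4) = (0 4 5) (1 7 2) 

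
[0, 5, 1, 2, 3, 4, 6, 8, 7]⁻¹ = [0, 2, 3, 4, 5, 1, 6, 8, 7]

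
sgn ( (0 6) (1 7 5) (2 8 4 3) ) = 1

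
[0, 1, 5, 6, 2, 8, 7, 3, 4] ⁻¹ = [0, 1, 4, 7, 8, 2, 3, 6, 5] 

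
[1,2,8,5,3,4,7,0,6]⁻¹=[7,0,1,4,5,3,8,6,2]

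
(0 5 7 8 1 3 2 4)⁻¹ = (0 4 2 3 1 8 7 5)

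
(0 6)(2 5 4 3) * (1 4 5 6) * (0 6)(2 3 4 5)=(0 1 5 2)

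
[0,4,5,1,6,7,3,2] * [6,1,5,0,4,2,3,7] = [6,4,2,1,3,7,0,5]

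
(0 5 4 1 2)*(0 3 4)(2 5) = (0 2 3 4 1 5)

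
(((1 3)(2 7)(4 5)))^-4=()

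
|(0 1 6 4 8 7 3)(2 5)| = 14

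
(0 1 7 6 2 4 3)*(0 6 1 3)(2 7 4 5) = (0 3 6 7 1 4)(2 5)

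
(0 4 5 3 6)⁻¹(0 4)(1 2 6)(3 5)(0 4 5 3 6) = (0 1 2)(3 6)(4 5)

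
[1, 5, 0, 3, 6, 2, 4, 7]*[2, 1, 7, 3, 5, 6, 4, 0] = [1, 6, 2, 3, 4, 7, 5, 0]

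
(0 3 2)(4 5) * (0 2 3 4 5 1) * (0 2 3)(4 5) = (0 5 4 1 2 3)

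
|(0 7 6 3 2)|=5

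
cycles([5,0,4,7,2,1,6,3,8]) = (0 5 1)(2 4)(3 7)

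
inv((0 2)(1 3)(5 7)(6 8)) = (0 2)(1 3)(5 7)(6 8)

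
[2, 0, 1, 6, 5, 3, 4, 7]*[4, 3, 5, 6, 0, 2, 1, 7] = [5, 4, 3, 1, 2, 6, 0, 7]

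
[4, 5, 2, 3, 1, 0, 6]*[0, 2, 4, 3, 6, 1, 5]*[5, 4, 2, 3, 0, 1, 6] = [6, 4, 0, 3, 2, 5, 1]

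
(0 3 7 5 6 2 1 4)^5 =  (0 2 7 4 6 3 1 5)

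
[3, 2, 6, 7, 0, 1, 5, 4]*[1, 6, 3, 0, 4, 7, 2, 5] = [0, 3, 2, 5, 1, 6, 7, 4]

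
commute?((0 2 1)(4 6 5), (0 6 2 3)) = no:(0 2 1)(4 6 5)*(0 6 2 3) = (0 3)(1 6 5 4 2), (0 6 2 3)*(0 2 1)(4 6 5) = (0 5 4 6 1)(2 3)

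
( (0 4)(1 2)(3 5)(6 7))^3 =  (0 4)(1 2)(3 5)(6 7)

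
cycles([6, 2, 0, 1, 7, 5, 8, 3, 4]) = (0 6 8 4 7 3 1 2)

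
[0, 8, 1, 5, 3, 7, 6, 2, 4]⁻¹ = [0, 2, 7, 4, 8, 3, 6, 5, 1]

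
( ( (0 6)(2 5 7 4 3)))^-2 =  (2 4 5 3 7)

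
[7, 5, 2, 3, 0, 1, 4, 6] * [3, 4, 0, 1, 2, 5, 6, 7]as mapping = [0→7, 1→5, 2→0, 3→1, 4→3, 5→4, 6→2, 7→6]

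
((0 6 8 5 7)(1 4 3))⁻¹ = (0 7 5 8 6)(1 3 4)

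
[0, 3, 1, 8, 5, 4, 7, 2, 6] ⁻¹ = [0, 2, 7, 1, 5, 4, 8, 6, 3] 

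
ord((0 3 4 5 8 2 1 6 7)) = 9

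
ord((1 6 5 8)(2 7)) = 4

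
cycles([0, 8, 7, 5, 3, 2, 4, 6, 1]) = (1 8)(2 7 6 4 3 5)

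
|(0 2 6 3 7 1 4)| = 7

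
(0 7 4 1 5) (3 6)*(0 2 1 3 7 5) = (0 5 2 1) (3 6 7 4) 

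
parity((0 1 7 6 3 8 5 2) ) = odd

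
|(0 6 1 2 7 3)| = 6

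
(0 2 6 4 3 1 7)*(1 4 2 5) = (0 5 1 7)(2 6)(3 4)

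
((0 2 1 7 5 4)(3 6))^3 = (0 7)(1 4)(2 5)(3 6)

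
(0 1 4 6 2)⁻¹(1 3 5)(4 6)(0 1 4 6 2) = (2 6)(3 5 4)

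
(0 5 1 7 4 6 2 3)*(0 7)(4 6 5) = (0 4 5 1)(2 3 7 6)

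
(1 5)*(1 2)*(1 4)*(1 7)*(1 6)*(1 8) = (1 5 2 4 7 6 8)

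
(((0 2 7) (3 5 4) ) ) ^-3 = () 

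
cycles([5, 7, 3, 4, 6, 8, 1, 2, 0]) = (0 5 8)(1 7 2 3 4 6)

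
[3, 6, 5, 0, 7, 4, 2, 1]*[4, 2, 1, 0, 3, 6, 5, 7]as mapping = [0→0, 1→5, 2→6, 3→4, 4→7, 5→3, 6→1, 7→2]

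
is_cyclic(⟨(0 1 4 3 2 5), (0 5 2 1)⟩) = no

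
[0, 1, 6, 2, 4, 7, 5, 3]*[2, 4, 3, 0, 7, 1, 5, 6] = [2, 4, 5, 3, 7, 6, 1, 0]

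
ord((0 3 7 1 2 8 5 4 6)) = 9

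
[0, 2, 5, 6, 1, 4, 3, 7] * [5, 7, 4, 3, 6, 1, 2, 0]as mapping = [0→5, 1→4, 2→1, 3→2, 4→7, 5→6, 6→3, 7→0]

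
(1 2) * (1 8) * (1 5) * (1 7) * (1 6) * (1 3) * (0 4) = (0 4)(1 2 8 5 7 6 3)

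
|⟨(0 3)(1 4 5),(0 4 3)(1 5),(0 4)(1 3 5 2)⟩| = 720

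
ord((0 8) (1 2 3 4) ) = 4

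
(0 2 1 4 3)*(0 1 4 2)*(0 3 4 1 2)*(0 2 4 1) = (0 3 4 1 2)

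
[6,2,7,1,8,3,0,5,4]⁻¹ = [6,3,1,5,8,7,0,2,4]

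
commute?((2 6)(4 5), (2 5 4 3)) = no:(2 6)(4 5)*(2 5 4 3) = (2 6 5 3), (2 5 4 3)*(2 6)(4 5) = (2 4 3 6)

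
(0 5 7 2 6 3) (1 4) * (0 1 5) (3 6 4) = (1 3) (2 4 5 7) 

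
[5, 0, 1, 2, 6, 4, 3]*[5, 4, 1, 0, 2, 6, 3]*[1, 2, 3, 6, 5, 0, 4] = [4, 0, 5, 2, 6, 3, 1]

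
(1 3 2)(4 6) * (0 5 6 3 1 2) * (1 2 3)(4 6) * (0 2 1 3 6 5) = (2 6 5 4 3)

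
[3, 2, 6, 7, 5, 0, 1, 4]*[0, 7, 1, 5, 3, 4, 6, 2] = [5, 1, 6, 2, 4, 0, 7, 3]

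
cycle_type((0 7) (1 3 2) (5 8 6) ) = 2.3^2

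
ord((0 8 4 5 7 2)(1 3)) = 6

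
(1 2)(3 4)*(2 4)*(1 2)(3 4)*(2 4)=(1 3)(2 4)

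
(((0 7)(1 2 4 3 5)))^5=(0 7)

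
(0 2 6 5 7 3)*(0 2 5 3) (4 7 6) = (0 5 6 3 2 4 7) 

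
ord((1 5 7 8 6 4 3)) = 7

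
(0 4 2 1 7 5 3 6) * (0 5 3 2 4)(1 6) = (1 7 3)(2 6 5)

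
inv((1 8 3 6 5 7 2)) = (1 2 7 5 6 3 8)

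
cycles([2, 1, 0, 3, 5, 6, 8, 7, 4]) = (0 2)(4 5 6 8)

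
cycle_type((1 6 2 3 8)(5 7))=2.5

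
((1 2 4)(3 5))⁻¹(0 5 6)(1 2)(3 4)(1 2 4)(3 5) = (0 3 6)(1 5)(2 4)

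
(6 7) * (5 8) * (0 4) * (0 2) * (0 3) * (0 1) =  (0 4 2 3 1)(5 8)(6 7)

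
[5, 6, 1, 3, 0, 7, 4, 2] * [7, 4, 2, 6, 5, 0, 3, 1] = [0, 3, 4, 6, 7, 1, 5, 2]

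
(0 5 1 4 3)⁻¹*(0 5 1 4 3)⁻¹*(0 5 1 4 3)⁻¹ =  (0 1 3 5 4)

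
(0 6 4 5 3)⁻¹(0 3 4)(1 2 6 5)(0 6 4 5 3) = (0 5 6)(1 2 4 3)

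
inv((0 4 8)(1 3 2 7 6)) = (0 8 4)(1 6 7 2 3)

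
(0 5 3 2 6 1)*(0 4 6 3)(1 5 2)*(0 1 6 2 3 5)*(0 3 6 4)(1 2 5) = (0 6 3 4 5 2 1)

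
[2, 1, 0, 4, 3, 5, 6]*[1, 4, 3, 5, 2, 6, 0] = [3, 4, 1, 2, 5, 6, 0]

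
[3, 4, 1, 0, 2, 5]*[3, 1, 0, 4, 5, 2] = [4, 5, 1, 3, 0, 2]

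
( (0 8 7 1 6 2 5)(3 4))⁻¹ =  (0 5 2 6 1 7 8)(3 4)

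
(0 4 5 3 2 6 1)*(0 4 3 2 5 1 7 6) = (0 3 5 2)(1 4)(6 7)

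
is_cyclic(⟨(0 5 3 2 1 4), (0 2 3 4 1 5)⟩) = no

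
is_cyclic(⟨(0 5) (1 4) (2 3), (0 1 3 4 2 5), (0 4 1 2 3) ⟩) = no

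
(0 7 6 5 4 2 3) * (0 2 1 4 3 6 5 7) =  (1 4)(2 6 7 5 3)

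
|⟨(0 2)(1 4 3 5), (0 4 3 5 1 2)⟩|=72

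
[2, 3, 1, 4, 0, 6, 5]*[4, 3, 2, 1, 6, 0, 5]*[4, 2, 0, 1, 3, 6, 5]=[0, 2, 1, 5, 3, 6, 4]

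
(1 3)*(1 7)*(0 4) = (0 4) (1 3 7) 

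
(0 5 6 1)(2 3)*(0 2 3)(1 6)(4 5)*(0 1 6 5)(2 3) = (0 4)(1 3 2)(5 6)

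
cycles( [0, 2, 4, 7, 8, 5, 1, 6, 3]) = (1 2 4 8 3 7 6) 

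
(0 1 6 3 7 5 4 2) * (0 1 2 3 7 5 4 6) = (0 2 1)(3 5 6 7 4)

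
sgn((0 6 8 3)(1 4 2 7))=1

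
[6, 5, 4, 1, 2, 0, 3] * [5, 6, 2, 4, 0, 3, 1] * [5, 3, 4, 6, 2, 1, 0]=[3, 6, 5, 0, 4, 1, 2]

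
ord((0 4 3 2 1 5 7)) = 7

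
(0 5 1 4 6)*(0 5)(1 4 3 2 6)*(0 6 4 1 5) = (0 6)(1 3 2 4 5)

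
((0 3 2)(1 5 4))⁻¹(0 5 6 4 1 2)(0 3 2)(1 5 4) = (0 3 4 6 1 5)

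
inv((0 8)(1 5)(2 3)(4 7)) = (0 8)(1 5)(2 3)(4 7)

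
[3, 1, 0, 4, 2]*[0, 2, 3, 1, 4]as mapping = [0→1, 1→2, 2→0, 3→4, 4→3]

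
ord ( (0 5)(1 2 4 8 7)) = 10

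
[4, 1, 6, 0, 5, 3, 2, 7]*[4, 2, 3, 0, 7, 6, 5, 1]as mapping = [0→7, 1→2, 2→5, 3→4, 4→6, 5→0, 6→3, 7→1]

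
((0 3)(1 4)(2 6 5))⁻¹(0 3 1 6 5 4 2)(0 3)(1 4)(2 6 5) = (0 4 5 2 1 6 3)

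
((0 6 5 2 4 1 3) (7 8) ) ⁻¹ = (0 3 1 4 2 5 6) (7 8) 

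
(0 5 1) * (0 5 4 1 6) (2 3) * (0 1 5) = (0 4 5 6 1) (2 3) 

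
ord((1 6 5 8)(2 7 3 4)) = 4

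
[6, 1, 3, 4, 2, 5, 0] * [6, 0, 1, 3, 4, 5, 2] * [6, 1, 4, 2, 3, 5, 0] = [4, 6, 2, 3, 1, 5, 0]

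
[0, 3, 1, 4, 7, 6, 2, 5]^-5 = [0, 4, 3, 7, 5, 2, 1, 6]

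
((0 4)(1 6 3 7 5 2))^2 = (1 3 5)(2 6 7)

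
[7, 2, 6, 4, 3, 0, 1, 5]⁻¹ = [5, 6, 1, 4, 3, 7, 2, 0]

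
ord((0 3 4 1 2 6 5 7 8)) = 9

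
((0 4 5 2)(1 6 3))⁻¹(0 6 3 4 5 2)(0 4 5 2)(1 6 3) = (0 4 3 1 5 2)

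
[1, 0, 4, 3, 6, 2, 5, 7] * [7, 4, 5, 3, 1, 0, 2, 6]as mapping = [0→4, 1→7, 2→1, 3→3, 4→2, 5→5, 6→0, 7→6]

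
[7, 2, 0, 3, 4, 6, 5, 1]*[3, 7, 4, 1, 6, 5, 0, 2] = [2, 4, 3, 1, 6, 0, 5, 7]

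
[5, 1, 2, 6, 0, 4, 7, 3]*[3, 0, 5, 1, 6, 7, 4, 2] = [7, 0, 5, 4, 3, 6, 2, 1]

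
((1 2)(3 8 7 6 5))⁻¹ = (1 2)(3 5 6 7 8)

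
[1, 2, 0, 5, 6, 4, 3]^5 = [2, 0, 1, 5, 6, 4, 3]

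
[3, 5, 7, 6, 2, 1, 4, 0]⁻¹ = [7, 5, 4, 0, 6, 1, 3, 2]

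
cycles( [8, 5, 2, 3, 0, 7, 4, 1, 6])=(0 8 6 4)(1 5 7)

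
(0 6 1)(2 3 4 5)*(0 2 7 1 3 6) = (1 2 6 3 4 5 7)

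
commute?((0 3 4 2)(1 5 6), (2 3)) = no:(0 3 4 2)(1 5 6)*(2 3) = (0 2)(1 5 6)(3 4), (2 3)*(0 3 4 2)(1 5 6) = (0 3)(1 5 6)(2 4)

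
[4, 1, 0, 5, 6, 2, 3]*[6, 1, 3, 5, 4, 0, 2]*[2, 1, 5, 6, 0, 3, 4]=[0, 1, 4, 2, 5, 6, 3]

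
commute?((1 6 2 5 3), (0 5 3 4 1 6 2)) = no:(1 6 2 5 3) * (0 5 3 4 1 6 2) = (0 5 4 1 2 3 6), (0 5 3 4 1 6 2) * (1 6 2 5 3) = (0 3 4 6 5 1 2)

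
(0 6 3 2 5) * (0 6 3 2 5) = (0 3 5 6 2)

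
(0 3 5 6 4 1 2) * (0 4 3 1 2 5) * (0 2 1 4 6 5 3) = (0 4 1 3 2 6)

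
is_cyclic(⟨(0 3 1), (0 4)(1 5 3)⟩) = no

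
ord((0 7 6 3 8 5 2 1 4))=9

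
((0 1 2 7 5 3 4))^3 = (0 7 4 2 3 1 5)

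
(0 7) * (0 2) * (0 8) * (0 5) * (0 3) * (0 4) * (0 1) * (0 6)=(0 7 2 8 5 3 4 1 6) 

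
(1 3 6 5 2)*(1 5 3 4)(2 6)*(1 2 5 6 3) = (1 4 2 6)(3 5)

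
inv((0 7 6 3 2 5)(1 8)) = (0 5 2 3 6 7)(1 8)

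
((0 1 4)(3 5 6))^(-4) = (0 4 1)(3 6 5)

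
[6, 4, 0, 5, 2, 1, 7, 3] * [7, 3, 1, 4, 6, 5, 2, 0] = [2, 6, 7, 5, 1, 3, 0, 4]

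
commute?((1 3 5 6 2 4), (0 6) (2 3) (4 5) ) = no:(1 3 5 6 2 4)*(0 6) (2 3) (4 5) = (0 6 3 4 1 2 5), (0 6) (2 3) (4 5)*(1 3 5 6 2 4) = (0 2 5 1 3 4 6) 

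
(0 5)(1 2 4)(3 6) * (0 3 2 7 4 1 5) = (1 7 4 5 3 6 2)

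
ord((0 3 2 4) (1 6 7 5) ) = 4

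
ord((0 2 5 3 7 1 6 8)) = 8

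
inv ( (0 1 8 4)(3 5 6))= (0 4 8 1)(3 6 5)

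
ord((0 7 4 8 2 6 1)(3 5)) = 14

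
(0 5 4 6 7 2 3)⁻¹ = (0 3 2 7 6 4 5)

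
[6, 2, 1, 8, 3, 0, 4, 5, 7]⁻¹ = [5, 2, 1, 4, 6, 7, 0, 8, 3]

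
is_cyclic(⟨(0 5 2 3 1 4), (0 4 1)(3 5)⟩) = no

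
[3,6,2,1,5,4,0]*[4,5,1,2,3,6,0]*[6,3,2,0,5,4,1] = [2,6,3,4,1,0,5]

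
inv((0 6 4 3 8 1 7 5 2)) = (0 2 5 7 1 8 3 4 6)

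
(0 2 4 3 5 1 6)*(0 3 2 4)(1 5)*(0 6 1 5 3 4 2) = (0 2 6 4)(3 5)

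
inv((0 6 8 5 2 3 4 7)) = (0 7 4 3 2 5 8 6)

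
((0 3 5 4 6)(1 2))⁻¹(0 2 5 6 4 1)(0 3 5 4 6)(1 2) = (0 6 2 3 1 4)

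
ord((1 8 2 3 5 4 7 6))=8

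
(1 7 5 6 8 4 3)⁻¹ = (1 3 4 8 6 5 7)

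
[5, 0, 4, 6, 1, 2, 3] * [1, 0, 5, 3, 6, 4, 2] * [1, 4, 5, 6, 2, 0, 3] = [2, 4, 3, 5, 1, 0, 6]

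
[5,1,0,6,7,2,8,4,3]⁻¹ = [2,1,5,8,7,0,3,4,6]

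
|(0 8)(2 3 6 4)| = 4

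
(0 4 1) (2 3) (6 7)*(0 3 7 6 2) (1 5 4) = (0 1 3) (2 7) (4 5) 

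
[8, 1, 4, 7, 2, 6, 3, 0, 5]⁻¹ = [7, 1, 4, 6, 2, 8, 5, 3, 0]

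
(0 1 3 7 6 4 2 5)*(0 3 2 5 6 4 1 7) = (0 7 4 5 3)(1 2 6)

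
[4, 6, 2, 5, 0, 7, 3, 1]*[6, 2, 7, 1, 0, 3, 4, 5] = [0, 4, 7, 3, 6, 5, 1, 2]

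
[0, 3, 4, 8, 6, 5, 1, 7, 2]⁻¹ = [0, 6, 8, 1, 2, 5, 4, 7, 3]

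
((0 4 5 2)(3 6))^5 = (0 4 5 2)(3 6)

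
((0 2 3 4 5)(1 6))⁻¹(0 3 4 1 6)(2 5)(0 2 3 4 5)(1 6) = (0 3)(1 2 4 5 6)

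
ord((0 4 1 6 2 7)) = 6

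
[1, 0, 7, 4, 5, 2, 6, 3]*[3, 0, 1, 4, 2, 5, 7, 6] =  [0, 3, 6, 2, 5, 1, 7, 4]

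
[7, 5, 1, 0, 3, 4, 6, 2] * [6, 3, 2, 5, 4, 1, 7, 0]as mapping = [0→0, 1→1, 2→3, 3→6, 4→5, 5→4, 6→7, 7→2]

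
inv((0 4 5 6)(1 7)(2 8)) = (0 6 5 4)(1 7)(2 8)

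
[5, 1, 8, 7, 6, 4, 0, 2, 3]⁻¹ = [6, 1, 7, 8, 5, 0, 4, 3, 2]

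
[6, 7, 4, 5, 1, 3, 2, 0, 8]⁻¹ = [7, 4, 6, 5, 2, 3, 0, 1, 8]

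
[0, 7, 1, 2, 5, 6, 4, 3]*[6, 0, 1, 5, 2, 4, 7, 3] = [6, 3, 0, 1, 4, 7, 2, 5]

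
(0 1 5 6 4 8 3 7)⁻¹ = (0 7 3 8 4 6 5 1)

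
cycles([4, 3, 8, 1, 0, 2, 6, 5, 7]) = (0 4)(1 3)(2 8 7 5)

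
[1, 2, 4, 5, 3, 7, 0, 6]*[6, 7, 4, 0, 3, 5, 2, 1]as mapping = [0→7, 1→4, 2→3, 3→5, 4→0, 5→1, 6→6, 7→2]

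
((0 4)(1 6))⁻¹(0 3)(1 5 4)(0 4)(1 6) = (0 6 5)(3 4)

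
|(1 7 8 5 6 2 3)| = 7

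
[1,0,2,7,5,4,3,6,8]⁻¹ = [1,0,2,6,5,4,7,3,8]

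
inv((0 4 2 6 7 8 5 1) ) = (0 1 5 8 7 6 2 4) 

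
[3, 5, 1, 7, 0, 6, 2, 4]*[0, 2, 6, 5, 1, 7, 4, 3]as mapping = [0→5, 1→7, 2→2, 3→3, 4→0, 5→4, 6→6, 7→1]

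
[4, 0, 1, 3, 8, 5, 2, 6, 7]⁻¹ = [1, 2, 6, 3, 0, 5, 7, 8, 4]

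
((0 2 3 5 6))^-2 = (0 5 2 6 3)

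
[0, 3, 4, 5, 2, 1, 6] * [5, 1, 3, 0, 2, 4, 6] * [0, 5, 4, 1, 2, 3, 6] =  [3, 0, 4, 2, 1, 5, 6]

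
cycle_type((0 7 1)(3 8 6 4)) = 3.4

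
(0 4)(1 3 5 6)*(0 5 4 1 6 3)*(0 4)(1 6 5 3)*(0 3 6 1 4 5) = (0 1 5 4 6)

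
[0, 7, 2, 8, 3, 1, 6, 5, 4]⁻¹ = [0, 5, 2, 4, 8, 7, 6, 1, 3]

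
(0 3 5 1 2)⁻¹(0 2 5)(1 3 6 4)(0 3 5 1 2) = (0 1 3)(2 5 6 4)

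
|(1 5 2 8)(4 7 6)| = 12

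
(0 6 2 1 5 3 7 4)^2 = (0 2 5 7)(1 3 4 6)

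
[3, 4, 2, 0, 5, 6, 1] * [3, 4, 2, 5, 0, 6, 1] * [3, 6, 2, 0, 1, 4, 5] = [4, 3, 2, 0, 5, 6, 1]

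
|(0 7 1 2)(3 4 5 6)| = 4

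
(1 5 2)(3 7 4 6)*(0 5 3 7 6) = (0 5 2 1 3 6 7 4)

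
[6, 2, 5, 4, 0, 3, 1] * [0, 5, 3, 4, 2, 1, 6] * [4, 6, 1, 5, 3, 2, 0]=[0, 5, 6, 1, 4, 3, 2]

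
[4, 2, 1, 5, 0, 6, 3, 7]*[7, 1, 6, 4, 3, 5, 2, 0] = [3, 6, 1, 5, 7, 2, 4, 0]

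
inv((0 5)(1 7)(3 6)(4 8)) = (0 5)(1 7)(3 6)(4 8)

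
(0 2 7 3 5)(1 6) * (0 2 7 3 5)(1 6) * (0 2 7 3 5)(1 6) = (0 3 2 5 7)(1 6)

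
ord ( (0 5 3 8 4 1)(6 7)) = 6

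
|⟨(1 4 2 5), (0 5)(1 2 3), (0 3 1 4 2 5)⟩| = 720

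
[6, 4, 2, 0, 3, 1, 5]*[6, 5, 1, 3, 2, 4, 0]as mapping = [0→0, 1→2, 2→1, 3→6, 4→3, 5→5, 6→4]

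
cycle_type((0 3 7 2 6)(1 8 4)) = 3.5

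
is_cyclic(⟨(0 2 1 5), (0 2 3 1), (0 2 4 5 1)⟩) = no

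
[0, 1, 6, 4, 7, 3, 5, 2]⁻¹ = [0, 1, 7, 5, 3, 6, 2, 4]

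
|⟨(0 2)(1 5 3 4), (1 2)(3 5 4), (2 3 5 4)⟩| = 720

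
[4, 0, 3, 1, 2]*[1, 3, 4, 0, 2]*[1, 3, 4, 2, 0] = [4, 3, 1, 2, 0]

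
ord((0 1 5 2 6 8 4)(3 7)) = 14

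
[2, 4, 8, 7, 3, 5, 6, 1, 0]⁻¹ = [8, 7, 0, 4, 1, 5, 6, 3, 2]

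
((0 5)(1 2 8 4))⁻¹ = (0 5)(1 4 8 2)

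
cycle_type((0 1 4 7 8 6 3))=7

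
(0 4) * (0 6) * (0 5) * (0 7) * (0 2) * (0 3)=(0 4 6 5 7 2 3)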